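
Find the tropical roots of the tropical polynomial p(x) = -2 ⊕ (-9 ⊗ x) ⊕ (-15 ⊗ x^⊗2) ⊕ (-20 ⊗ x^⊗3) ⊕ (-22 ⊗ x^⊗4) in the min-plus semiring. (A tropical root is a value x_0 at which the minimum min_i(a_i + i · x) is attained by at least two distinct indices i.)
Roots: {2, 5, 6, 7}

Each tropical root is a break point of the lower envelope of the lines y = a_i + i · x (there are 5 lines, with slopes 0, 1, ..., 4). Only the lines that attain the minimum somewhere contribute to roots; other lines are dominated. Here the surviving (envelope) indices are i = 4, i = 3, i = 2, i = 1, i = 0.
Intersections between consecutive envelope lines give the roots: for adjacent envelope indices i < j the intersection is x = (a_i − a_j) / (j − i). Reading off the sorted break points: {2, 5, 6, 7}.
Verification: at each break x_0, at least two indices attain the minimum of min_i(a_i + i · x_0).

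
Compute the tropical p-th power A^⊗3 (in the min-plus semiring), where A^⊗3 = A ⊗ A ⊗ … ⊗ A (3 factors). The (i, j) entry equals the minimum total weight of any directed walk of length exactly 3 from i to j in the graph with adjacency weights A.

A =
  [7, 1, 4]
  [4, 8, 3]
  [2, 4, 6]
A^⊗3 =
  [6, 6, 9]
  [9, 6, 8]
  [7, 9, 6]

Each entry (A^⊗3)_ij equals the minimum over all length-3 walks i = v_0 → v_1 → … → v_3 = j of Σ_t A[v_t][v_{t+1}]. For example, for (i, j) = (0, 2) we minimise over 9 possible intermediate vertex sequences; the minimum is 9, attained along the walk 0 → 1 → 0 → 2.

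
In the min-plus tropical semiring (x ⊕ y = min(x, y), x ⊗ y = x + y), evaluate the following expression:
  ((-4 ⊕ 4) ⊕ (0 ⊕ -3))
((-4 ⊕ 4) ⊕ (0 ⊕ -3)) = -4

Expand innermost to outermost. Recall ⊕ takes the minimum of its arguments and ⊗ takes their sum. Working out the expression ((-4 ⊕ 4) ⊕ (0 ⊕ -3)) gives -4.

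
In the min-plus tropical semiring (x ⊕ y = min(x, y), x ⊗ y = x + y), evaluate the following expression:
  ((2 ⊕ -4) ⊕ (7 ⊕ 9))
((2 ⊕ -4) ⊕ (7 ⊕ 9)) = -4

Expand innermost to outermost. Recall ⊕ takes the minimum of its arguments and ⊗ takes their sum. Working out the expression ((2 ⊕ -4) ⊕ (7 ⊕ 9)) gives -4.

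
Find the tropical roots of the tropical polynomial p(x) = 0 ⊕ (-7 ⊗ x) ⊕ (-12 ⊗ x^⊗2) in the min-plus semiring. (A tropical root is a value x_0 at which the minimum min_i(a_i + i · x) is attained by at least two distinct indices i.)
Roots: {5, 7}

Each tropical root is a break point of the lower envelope of the lines y = a_i + i · x (there are 3 lines, with slopes 0, 1, ..., 2). Only the lines that attain the minimum somewhere contribute to roots; other lines are dominated. Here the surviving (envelope) indices are i = 2, i = 1, i = 0.
Intersections between consecutive envelope lines give the roots: for adjacent envelope indices i < j the intersection is x = (a_i − a_j) / (j − i). Reading off the sorted break points: {5, 7}.
Verification: at each break x_0, at least two indices attain the minimum of min_i(a_i + i · x_0).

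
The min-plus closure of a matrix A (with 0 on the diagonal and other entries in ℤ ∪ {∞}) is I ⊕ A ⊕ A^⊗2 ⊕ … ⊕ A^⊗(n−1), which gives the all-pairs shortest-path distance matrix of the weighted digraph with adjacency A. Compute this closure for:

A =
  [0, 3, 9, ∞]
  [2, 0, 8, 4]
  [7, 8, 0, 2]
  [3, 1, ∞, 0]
Closure =
  [0, 3, 9, 7]
  [2, 0, 8, 4]
  [5, 3, 0, 2]
  [3, 1, 9, 0]

This is the Floyd-Warshall all-pairs shortest-path computation. For each intermediate vertex k = 0, 1, …, 3, update dist[i][j] ← min(dist[i][j], dist[i][k] + dist[k][j]). The final matrix gives, for each (i, j), the minimum total weight of any directed path from i to j (possibly empty when i = j).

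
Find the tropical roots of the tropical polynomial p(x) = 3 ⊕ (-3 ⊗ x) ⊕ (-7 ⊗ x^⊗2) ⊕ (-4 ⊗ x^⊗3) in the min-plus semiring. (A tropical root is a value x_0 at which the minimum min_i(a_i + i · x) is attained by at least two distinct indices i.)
Roots: {-3, 4, 6}

Each tropical root is a break point of the lower envelope of the lines y = a_i + i · x (there are 4 lines, with slopes 0, 1, ..., 3). Only the lines that attain the minimum somewhere contribute to roots; other lines are dominated. Here the surviving (envelope) indices are i = 3, i = 2, i = 1, i = 0.
Intersections between consecutive envelope lines give the roots: for adjacent envelope indices i < j the intersection is x = (a_i − a_j) / (j − i). Reading off the sorted break points: {-3, 4, 6}.
Verification: at each break x_0, at least two indices attain the minimum of min_i(a_i + i · x_0).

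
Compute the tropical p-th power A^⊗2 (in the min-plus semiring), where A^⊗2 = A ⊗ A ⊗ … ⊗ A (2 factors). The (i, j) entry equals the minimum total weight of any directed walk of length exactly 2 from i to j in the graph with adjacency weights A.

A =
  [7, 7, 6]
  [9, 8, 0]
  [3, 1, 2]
A^⊗2 =
  [9, 7, 7]
  [3, 1, 2]
  [5, 3, 1]

Each entry (A^⊗2)_ij equals the minimum over all length-2 walks i = v_0 → v_1 → … → v_2 = j of Σ_t A[v_t][v_{t+1}]. For example, for (i, j) = (0, 2) we minimise over 3 possible intermediate vertex sequences; the minimum is 7, attained along the walk 0 → 1 → 2.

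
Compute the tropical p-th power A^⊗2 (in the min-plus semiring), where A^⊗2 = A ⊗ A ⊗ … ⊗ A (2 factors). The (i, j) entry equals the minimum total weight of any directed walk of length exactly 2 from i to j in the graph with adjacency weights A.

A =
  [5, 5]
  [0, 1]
A^⊗2 =
  [5, 6]
  [1, 2]

Each entry (A^⊗2)_ij equals the minimum over all length-2 walks i = v_0 → v_1 → … → v_2 = j of Σ_t A[v_t][v_{t+1}]. For example, for (i, j) = (0, 1) we minimise over 2 possible intermediate vertex sequences; the minimum is 6, attained along the walk 0 → 1 → 1.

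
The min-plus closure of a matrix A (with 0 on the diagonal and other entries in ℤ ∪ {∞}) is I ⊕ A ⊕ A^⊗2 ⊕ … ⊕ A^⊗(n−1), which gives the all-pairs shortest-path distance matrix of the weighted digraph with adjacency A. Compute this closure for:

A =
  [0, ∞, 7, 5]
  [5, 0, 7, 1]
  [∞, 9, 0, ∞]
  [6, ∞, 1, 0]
Closure =
  [0, 15, 6, 5]
  [5, 0, 2, 1]
  [14, 9, 0, 10]
  [6, 10, 1, 0]

This is the Floyd-Warshall all-pairs shortest-path computation. For each intermediate vertex k = 0, 1, …, 3, update dist[i][j] ← min(dist[i][j], dist[i][k] + dist[k][j]). The final matrix gives, for each (i, j), the minimum total weight of any directed path from i to j (possibly empty when i = j).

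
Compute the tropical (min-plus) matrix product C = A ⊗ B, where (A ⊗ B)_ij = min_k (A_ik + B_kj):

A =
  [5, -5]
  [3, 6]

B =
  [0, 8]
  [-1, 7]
A ⊗ B =
  [-6, 2]
  [3, 11]

Apply the min-plus product entry-by-entry:
  C[0][0] = min over k of (A[0][0] + B[0][0] = 5 + 0 = 5, A[0][1] + B[1][0] = -5 + -1 = -6) = -6 (attained at k = 1)
  C[0][1] = min over k of (A[0][0] + B[0][1] = 5 + 8 = 13, A[0][1] + B[1][1] = -5 + 7 = 2) = 2 (attained at k = 1)
  C[1][0] = min over k of (A[1][0] + B[0][0] = 3 + 0 = 3, A[1][1] + B[1][0] = 6 + -1 = 5) = 3 (attained at k = 0)
  C[1][1] = min over k of (A[1][0] + B[0][1] = 3 + 8 = 11, A[1][1] + B[1][1] = 6 + 7 = 13) = 11 (attained at k = 0)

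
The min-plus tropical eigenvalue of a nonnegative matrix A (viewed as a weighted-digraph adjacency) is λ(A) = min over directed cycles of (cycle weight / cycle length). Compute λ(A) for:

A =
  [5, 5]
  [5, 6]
λ(A) = 5

Enumerate directed cycles and compute their means (weight / length). Sample:
  cycle 0 → 0: weight = 5, length = 1, mean = 5/1 ≈ 5.000
  cycle 1 → 1: weight = 6, length = 1, mean = 6/1 ≈ 6.000
  cycle 0 → 1 → 0: weight = 10, length = 2, mean = 10/2 ≈ 5.000
  cycle 1 → 0 → 1: weight = 10, length = 2, mean = 10/2 ≈ 5.000
Minimum mean = 5.000, attained e.g. along the cycle 0 → 0 with weight 5 and length 1. So λ(A) = 5/1 = 5.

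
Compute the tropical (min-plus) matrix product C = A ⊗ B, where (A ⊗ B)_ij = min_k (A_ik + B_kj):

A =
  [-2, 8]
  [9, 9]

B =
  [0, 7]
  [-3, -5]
A ⊗ B =
  [-2, 3]
  [6, 4]

Apply the min-plus product entry-by-entry:
  C[0][0] = min over k of (A[0][0] + B[0][0] = -2 + 0 = -2, A[0][1] + B[1][0] = 8 + -3 = 5) = -2 (attained at k = 0)
  C[0][1] = min over k of (A[0][0] + B[0][1] = -2 + 7 = 5, A[0][1] + B[1][1] = 8 + -5 = 3) = 3 (attained at k = 1)
  C[1][0] = min over k of (A[1][0] + B[0][0] = 9 + 0 = 9, A[1][1] + B[1][0] = 9 + -3 = 6) = 6 (attained at k = 1)
  C[1][1] = min over k of (A[1][0] + B[0][1] = 9 + 7 = 16, A[1][1] + B[1][1] = 9 + -5 = 4) = 4 (attained at k = 1)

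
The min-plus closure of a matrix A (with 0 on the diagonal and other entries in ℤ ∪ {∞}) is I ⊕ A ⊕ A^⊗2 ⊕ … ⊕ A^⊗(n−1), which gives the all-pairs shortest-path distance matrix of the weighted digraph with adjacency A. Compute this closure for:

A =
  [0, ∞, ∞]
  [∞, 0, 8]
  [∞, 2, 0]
Closure =
  [0, ∞, ∞]
  [∞, 0, 8]
  [∞, 2, 0]

This is the Floyd-Warshall all-pairs shortest-path computation. For each intermediate vertex k = 0, 1, …, 2, update dist[i][j] ← min(dist[i][j], dist[i][k] + dist[k][j]). The final matrix gives, for each (i, j), the minimum total weight of any directed path from i to j (possibly empty when i = j).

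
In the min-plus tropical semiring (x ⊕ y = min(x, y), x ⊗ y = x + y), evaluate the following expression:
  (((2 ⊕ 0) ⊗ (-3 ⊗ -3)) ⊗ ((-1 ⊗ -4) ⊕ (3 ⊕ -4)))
(((2 ⊕ 0) ⊗ (-3 ⊗ -3)) ⊗ ((-1 ⊗ -4) ⊕ (3 ⊕ -4))) = -11

Expand innermost to outermost. Recall ⊕ takes the minimum of its arguments and ⊗ takes their sum. Working out the expression (((2 ⊕ 0) ⊗ (-3 ⊗ -3)) ⊗ ((-1 ⊗ -4) ⊕ (3 ⊕ -4))) gives -11.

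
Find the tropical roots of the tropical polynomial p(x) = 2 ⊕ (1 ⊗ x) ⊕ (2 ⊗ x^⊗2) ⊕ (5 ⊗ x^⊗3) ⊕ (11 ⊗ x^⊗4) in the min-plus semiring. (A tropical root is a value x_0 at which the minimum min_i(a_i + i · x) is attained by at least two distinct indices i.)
Roots: {-6, -3, -1, 1}

Each tropical root is a break point of the lower envelope of the lines y = a_i + i · x (there are 5 lines, with slopes 0, 1, ..., 4). Only the lines that attain the minimum somewhere contribute to roots; other lines are dominated. Here the surviving (envelope) indices are i = 4, i = 3, i = 2, i = 1, i = 0.
Intersections between consecutive envelope lines give the roots: for adjacent envelope indices i < j the intersection is x = (a_i − a_j) / (j − i). Reading off the sorted break points: {-6, -3, -1, 1}.
Verification: at each break x_0, at least two indices attain the minimum of min_i(a_i + i · x_0).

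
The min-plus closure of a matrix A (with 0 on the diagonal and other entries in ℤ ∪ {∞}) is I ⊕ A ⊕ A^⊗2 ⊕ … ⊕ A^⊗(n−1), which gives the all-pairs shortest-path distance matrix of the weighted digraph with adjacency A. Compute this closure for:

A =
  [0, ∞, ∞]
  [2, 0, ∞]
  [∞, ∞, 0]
Closure =
  [0, ∞, ∞]
  [2, 0, ∞]
  [∞, ∞, 0]

This is the Floyd-Warshall all-pairs shortest-path computation. For each intermediate vertex k = 0, 1, …, 2, update dist[i][j] ← min(dist[i][j], dist[i][k] + dist[k][j]). The final matrix gives, for each (i, j), the minimum total weight of any directed path from i to j (possibly empty when i = j).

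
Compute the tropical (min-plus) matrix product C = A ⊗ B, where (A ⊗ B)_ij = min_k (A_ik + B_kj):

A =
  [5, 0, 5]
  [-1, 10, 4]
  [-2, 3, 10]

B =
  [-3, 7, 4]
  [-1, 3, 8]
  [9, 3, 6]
A ⊗ B =
  [-1, 3, 8]
  [-4, 6, 3]
  [-5, 5, 2]

Apply the min-plus product entry-by-entry:
  C[0][0] = min over k of (A[0][0] + B[0][0] = 5 + -3 = 2, A[0][1] + B[1][0] = 0 + -1 = -1, A[0][2] + B[2][0] = 5 + 9 = 14) = -1 (attained at k = 1)
  C[0][1] = min over k of (A[0][0] + B[0][1] = 5 + 7 = 12, A[0][1] + B[1][1] = 0 + 3 = 3, A[0][2] + B[2][1] = 5 + 3 = 8) = 3 (attained at k = 1)
  C[0][2] = min over k of (A[0][0] + B[0][2] = 5 + 4 = 9, A[0][1] + B[1][2] = 0 + 8 = 8, A[0][2] + B[2][2] = 5 + 6 = 11) = 8 (attained at k = 1)
  C[1][0] = min over k of (A[1][0] + B[0][0] = -1 + -3 = -4, A[1][1] + B[1][0] = 10 + -1 = 9, A[1][2] + B[2][0] = 4 + 9 = 13) = -4 (attained at k = 0)
  C[1][1] = min over k of (A[1][0] + B[0][1] = -1 + 7 = 6, A[1][1] + B[1][1] = 10 + 3 = 13, A[1][2] + B[2][1] = 4 + 3 = 7) = 6 (attained at k = 0)
  C[1][2] = min over k of (A[1][0] + B[0][2] = -1 + 4 = 3, A[1][1] + B[1][2] = 10 + 8 = 18, A[1][2] + B[2][2] = 4 + 6 = 10) = 3 (attained at k = 0)
  C[2][0] = min over k of (A[2][0] + B[0][0] = -2 + -3 = -5, A[2][1] + B[1][0] = 3 + -1 = 2, A[2][2] + B[2][0] = 10 + 9 = 19) = -5 (attained at k = 0)
  C[2][1] = min over k of (A[2][0] + B[0][1] = -2 + 7 = 5, A[2][1] + B[1][1] = 3 + 3 = 6, A[2][2] + B[2][1] = 10 + 3 = 13) = 5 (attained at k = 0)
  C[2][2] = min over k of (A[2][0] + B[0][2] = -2 + 4 = 2, A[2][1] + B[1][2] = 3 + 8 = 11, A[2][2] + B[2][2] = 10 + 6 = 16) = 2 (attained at k = 0)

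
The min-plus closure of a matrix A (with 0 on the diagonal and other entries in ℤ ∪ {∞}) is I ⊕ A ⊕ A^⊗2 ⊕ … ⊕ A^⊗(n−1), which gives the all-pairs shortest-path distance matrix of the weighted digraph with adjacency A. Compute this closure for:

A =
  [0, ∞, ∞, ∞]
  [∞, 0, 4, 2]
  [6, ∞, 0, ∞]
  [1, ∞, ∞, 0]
Closure =
  [0, ∞, ∞, ∞]
  [3, 0, 4, 2]
  [6, ∞, 0, ∞]
  [1, ∞, ∞, 0]

This is the Floyd-Warshall all-pairs shortest-path computation. For each intermediate vertex k = 0, 1, …, 3, update dist[i][j] ← min(dist[i][j], dist[i][k] + dist[k][j]). The final matrix gives, for each (i, j), the minimum total weight of any directed path from i to j (possibly empty when i = j).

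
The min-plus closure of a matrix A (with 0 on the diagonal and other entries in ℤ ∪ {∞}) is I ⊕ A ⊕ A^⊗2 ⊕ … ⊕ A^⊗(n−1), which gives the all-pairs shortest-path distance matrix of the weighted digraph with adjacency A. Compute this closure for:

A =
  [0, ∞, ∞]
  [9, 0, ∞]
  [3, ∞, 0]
Closure =
  [0, ∞, ∞]
  [9, 0, ∞]
  [3, ∞, 0]

This is the Floyd-Warshall all-pairs shortest-path computation. For each intermediate vertex k = 0, 1, …, 2, update dist[i][j] ← min(dist[i][j], dist[i][k] + dist[k][j]). The final matrix gives, for each (i, j), the minimum total weight of any directed path from i to j (possibly empty when i = j).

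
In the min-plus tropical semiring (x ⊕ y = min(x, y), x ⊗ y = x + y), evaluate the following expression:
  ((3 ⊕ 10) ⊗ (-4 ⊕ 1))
((3 ⊕ 10) ⊗ (-4 ⊕ 1)) = -1

Expand innermost to outermost. Recall ⊕ takes the minimum of its arguments and ⊗ takes their sum. Working out the expression ((3 ⊕ 10) ⊗ (-4 ⊕ 1)) gives -1.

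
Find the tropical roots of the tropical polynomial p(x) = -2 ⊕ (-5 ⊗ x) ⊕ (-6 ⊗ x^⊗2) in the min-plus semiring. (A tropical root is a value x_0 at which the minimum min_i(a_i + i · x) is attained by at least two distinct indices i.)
Roots: {1, 3}

Each tropical root is a break point of the lower envelope of the lines y = a_i + i · x (there are 3 lines, with slopes 0, 1, ..., 2). Only the lines that attain the minimum somewhere contribute to roots; other lines are dominated. Here the surviving (envelope) indices are i = 2, i = 1, i = 0.
Intersections between consecutive envelope lines give the roots: for adjacent envelope indices i < j the intersection is x = (a_i − a_j) / (j − i). Reading off the sorted break points: {1, 3}.
Verification: at each break x_0, at least two indices attain the minimum of min_i(a_i + i · x_0).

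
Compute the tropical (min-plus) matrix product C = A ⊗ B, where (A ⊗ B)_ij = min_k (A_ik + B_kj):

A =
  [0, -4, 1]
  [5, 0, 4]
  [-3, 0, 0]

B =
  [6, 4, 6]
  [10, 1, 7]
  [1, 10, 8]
A ⊗ B =
  [2, -3, 3]
  [5, 1, 7]
  [1, 1, 3]

Apply the min-plus product entry-by-entry:
  C[0][0] = min over k of (A[0][0] + B[0][0] = 0 + 6 = 6, A[0][1] + B[1][0] = -4 + 10 = 6, A[0][2] + B[2][0] = 1 + 1 = 2) = 2 (attained at k = 2)
  C[0][1] = min over k of (A[0][0] + B[0][1] = 0 + 4 = 4, A[0][1] + B[1][1] = -4 + 1 = -3, A[0][2] + B[2][1] = 1 + 10 = 11) = -3 (attained at k = 1)
  C[0][2] = min over k of (A[0][0] + B[0][2] = 0 + 6 = 6, A[0][1] + B[1][2] = -4 + 7 = 3, A[0][2] + B[2][2] = 1 + 8 = 9) = 3 (attained at k = 1)
  C[1][0] = min over k of (A[1][0] + B[0][0] = 5 + 6 = 11, A[1][1] + B[1][0] = 0 + 10 = 10, A[1][2] + B[2][0] = 4 + 1 = 5) = 5 (attained at k = 2)
  C[1][1] = min over k of (A[1][0] + B[0][1] = 5 + 4 = 9, A[1][1] + B[1][1] = 0 + 1 = 1, A[1][2] + B[2][1] = 4 + 10 = 14) = 1 (attained at k = 1)
  C[1][2] = min over k of (A[1][0] + B[0][2] = 5 + 6 = 11, A[1][1] + B[1][2] = 0 + 7 = 7, A[1][2] + B[2][2] = 4 + 8 = 12) = 7 (attained at k = 1)
  C[2][0] = min over k of (A[2][0] + B[0][0] = -3 + 6 = 3, A[2][1] + B[1][0] = 0 + 10 = 10, A[2][2] + B[2][0] = 0 + 1 = 1) = 1 (attained at k = 2)
  C[2][1] = min over k of (A[2][0] + B[0][1] = -3 + 4 = 1, A[2][1] + B[1][1] = 0 + 1 = 1, A[2][2] + B[2][1] = 0 + 10 = 10) = 1 (attained at k = 0)
  C[2][2] = min over k of (A[2][0] + B[0][2] = -3 + 6 = 3, A[2][1] + B[1][2] = 0 + 7 = 7, A[2][2] + B[2][2] = 0 + 8 = 8) = 3 (attained at k = 0)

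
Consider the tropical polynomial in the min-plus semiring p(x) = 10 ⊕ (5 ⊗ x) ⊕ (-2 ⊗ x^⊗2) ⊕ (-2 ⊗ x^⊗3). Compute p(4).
p(4) = 6

A tropical monomial a ⊗ x^⊗i evaluates to a + i · x. Evaluating each term at x = 4:
  Term 0 contributes 10 + 0 · 4 = 10
  Term 1 contributes 5 + 1 · 4 = 9
  Term 2 contributes -2 + 2 · 4 = 6
  Term 3 contributes -2 + 3 · 4 = 10
p(4) = ⊕ of these = min[10, 9, 6, 10] = 6.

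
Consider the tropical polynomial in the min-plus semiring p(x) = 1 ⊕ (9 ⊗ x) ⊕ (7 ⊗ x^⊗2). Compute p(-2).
p(-2) = 1

A tropical monomial a ⊗ x^⊗i evaluates to a + i · x. Evaluating each term at x = -2:
  Term 0 contributes 1 + 0 · -2 = 1
  Term 1 contributes 9 + 1 · -2 = 7
  Term 2 contributes 7 + 2 · -2 = 3
p(-2) = ⊕ of these = min[1, 7, 3] = 1.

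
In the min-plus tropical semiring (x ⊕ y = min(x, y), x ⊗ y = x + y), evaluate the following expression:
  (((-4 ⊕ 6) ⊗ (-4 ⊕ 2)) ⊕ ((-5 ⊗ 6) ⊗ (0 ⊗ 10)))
(((-4 ⊕ 6) ⊗ (-4 ⊕ 2)) ⊕ ((-5 ⊗ 6) ⊗ (0 ⊗ 10))) = -8

Expand innermost to outermost. Recall ⊕ takes the minimum of its arguments and ⊗ takes their sum. Working out the expression (((-4 ⊕ 6) ⊗ (-4 ⊕ 2)) ⊕ ((-5 ⊗ 6) ⊗ (0 ⊗ 10))) gives -8.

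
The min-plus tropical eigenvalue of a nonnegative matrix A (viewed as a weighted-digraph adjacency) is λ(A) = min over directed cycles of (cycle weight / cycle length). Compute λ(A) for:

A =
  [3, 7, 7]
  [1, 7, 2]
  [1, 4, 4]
λ(A) = 3

Enumerate directed cycles and compute their means (weight / length). Sample:
  cycle 0 → 0: weight = 3, length = 1, mean = 3/1 ≈ 3.000
  cycle 1 → 1: weight = 7, length = 1, mean = 7/1 ≈ 7.000
  cycle 2 → 2: weight = 4, length = 1, mean = 4/1 ≈ 4.000
  cycle 0 → 1 → 0: weight = 8, length = 2, mean = 8/2 ≈ 4.000
  cycle 0 → 2 → 0: weight = 8, length = 2, mean = 8/2 ≈ 4.000
  cycle 1 → 0 → 1: weight = 8, length = 2, mean = 8/2 ≈ 4.000
Minimum mean = 3.000, attained e.g. along the cycle 0 → 0 with weight 3 and length 1. So λ(A) = 3/1 = 3.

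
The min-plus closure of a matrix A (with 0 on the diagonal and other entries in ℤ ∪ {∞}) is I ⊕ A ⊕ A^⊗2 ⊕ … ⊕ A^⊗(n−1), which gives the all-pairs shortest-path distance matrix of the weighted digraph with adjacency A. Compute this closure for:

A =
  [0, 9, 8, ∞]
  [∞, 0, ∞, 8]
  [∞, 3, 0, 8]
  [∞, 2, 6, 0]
Closure =
  [0, 9, 8, 16]
  [∞, 0, 14, 8]
  [∞, 3, 0, 8]
  [∞, 2, 6, 0]

This is the Floyd-Warshall all-pairs shortest-path computation. For each intermediate vertex k = 0, 1, …, 3, update dist[i][j] ← min(dist[i][j], dist[i][k] + dist[k][j]). The final matrix gives, for each (i, j), the minimum total weight of any directed path from i to j (possibly empty when i = j).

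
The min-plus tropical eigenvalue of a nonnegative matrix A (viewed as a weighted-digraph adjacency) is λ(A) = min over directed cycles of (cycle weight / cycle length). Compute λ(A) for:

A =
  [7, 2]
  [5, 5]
λ(A) = 7/2

Enumerate directed cycles and compute their means (weight / length). Sample:
  cycle 0 → 0: weight = 7, length = 1, mean = 7/1 ≈ 7.000
  cycle 1 → 1: weight = 5, length = 1, mean = 5/1 ≈ 5.000
  cycle 0 → 1 → 0: weight = 7, length = 2, mean = 7/2 ≈ 3.500
  cycle 1 → 0 → 1: weight = 7, length = 2, mean = 7/2 ≈ 3.500
Minimum mean = 3.500, attained e.g. along the cycle 0 → 1 → 0 with weight 7 and length 2. So λ(A) = 7/2 = 7/2.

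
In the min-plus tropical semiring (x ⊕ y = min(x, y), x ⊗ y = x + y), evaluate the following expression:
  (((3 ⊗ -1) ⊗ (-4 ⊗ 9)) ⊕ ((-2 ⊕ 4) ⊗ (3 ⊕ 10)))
(((3 ⊗ -1) ⊗ (-4 ⊗ 9)) ⊕ ((-2 ⊕ 4) ⊗ (3 ⊕ 10))) = 1

Expand innermost to outermost. Recall ⊕ takes the minimum of its arguments and ⊗ takes their sum. Working out the expression (((3 ⊗ -1) ⊗ (-4 ⊗ 9)) ⊕ ((-2 ⊕ 4) ⊗ (3 ⊕ 10))) gives 1.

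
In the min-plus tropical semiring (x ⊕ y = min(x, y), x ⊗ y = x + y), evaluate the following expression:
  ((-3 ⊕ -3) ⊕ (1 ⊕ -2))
((-3 ⊕ -3) ⊕ (1 ⊕ -2)) = -3

Expand innermost to outermost. Recall ⊕ takes the minimum of its arguments and ⊗ takes their sum. Working out the expression ((-3 ⊕ -3) ⊕ (1 ⊕ -2)) gives -3.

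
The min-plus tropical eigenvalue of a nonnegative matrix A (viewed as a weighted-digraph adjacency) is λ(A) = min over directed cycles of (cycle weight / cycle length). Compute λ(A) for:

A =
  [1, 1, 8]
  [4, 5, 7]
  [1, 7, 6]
λ(A) = 1

Enumerate directed cycles and compute their means (weight / length). Sample:
  cycle 0 → 0: weight = 1, length = 1, mean = 1/1 ≈ 1.000
  cycle 1 → 1: weight = 5, length = 1, mean = 5/1 ≈ 5.000
  cycle 2 → 2: weight = 6, length = 1, mean = 6/1 ≈ 6.000
  cycle 0 → 1 → 0: weight = 5, length = 2, mean = 5/2 ≈ 2.500
  cycle 0 → 2 → 0: weight = 9, length = 2, mean = 9/2 ≈ 4.500
  cycle 1 → 0 → 1: weight = 5, length = 2, mean = 5/2 ≈ 2.500
Minimum mean = 1.000, attained e.g. along the cycle 0 → 0 with weight 1 and length 1. So λ(A) = 1/1 = 1.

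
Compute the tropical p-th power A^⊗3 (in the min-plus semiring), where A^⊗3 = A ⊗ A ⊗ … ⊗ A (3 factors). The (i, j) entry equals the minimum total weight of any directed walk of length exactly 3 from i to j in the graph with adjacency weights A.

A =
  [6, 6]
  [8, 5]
A^⊗3 =
  [18, 16]
  [18, 15]

Each entry (A^⊗3)_ij equals the minimum over all length-3 walks i = v_0 → v_1 → … → v_3 = j of Σ_t A[v_t][v_{t+1}]. For example, for (i, j) = (0, 1) we minimise over 4 possible intermediate vertex sequences; the minimum is 16, attained along the walk 0 → 1 → 1 → 1.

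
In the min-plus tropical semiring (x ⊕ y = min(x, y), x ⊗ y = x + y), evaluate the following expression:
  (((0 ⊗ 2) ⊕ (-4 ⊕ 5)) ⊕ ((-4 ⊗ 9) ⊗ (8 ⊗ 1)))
(((0 ⊗ 2) ⊕ (-4 ⊕ 5)) ⊕ ((-4 ⊗ 9) ⊗ (8 ⊗ 1))) = -4

Expand innermost to outermost. Recall ⊕ takes the minimum of its arguments and ⊗ takes their sum. Working out the expression (((0 ⊗ 2) ⊕ (-4 ⊕ 5)) ⊕ ((-4 ⊗ 9) ⊗ (8 ⊗ 1))) gives -4.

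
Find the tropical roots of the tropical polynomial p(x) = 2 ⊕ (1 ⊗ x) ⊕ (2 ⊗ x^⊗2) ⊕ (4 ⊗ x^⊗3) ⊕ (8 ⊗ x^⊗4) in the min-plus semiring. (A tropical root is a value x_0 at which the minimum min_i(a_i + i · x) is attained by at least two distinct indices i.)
Roots: {-4, -2, -1, 1}

Each tropical root is a break point of the lower envelope of the lines y = a_i + i · x (there are 5 lines, with slopes 0, 1, ..., 4). Only the lines that attain the minimum somewhere contribute to roots; other lines are dominated. Here the surviving (envelope) indices are i = 4, i = 3, i = 2, i = 1, i = 0.
Intersections between consecutive envelope lines give the roots: for adjacent envelope indices i < j the intersection is x = (a_i − a_j) / (j − i). Reading off the sorted break points: {-4, -2, -1, 1}.
Verification: at each break x_0, at least two indices attain the minimum of min_i(a_i + i · x_0).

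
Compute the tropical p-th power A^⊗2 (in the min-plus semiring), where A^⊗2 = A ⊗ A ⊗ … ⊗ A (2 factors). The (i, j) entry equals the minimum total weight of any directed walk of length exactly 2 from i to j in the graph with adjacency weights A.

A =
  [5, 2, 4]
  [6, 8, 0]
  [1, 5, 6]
A^⊗2 =
  [5, 7, 2]
  [1, 5, 6]
  [6, 3, 5]

Each entry (A^⊗2)_ij equals the minimum over all length-2 walks i = v_0 → v_1 → … → v_2 = j of Σ_t A[v_t][v_{t+1}]. For example, for (i, j) = (0, 2) we minimise over 3 possible intermediate vertex sequences; the minimum is 2, attained along the walk 0 → 1 → 2.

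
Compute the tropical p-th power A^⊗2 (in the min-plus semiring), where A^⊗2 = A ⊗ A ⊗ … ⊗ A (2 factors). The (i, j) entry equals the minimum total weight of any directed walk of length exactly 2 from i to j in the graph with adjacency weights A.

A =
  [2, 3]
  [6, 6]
A^⊗2 =
  [4, 5]
  [8, 9]

Each entry (A^⊗2)_ij equals the minimum over all length-2 walks i = v_0 → v_1 → … → v_2 = j of Σ_t A[v_t][v_{t+1}]. For example, for (i, j) = (0, 1) we minimise over 2 possible intermediate vertex sequences; the minimum is 5, attained along the walk 0 → 0 → 1.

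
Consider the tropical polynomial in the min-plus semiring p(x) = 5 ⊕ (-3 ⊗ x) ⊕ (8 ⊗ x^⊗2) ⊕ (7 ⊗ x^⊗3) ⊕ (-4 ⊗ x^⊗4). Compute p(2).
p(2) = -1

A tropical monomial a ⊗ x^⊗i evaluates to a + i · x. Evaluating each term at x = 2:
  Term 0 contributes 5 + 0 · 2 = 5
  Term 1 contributes -3 + 1 · 2 = -1
  Term 2 contributes 8 + 2 · 2 = 12
  Term 3 contributes 7 + 3 · 2 = 13
  Term 4 contributes -4 + 4 · 2 = 4
p(2) = ⊕ of these = min[5, -1, 12, 13, 4] = -1.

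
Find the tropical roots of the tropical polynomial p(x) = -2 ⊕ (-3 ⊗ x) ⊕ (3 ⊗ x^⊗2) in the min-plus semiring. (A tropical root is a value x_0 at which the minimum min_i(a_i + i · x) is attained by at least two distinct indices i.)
Roots: {-6, 1}

Each tropical root is a break point of the lower envelope of the lines y = a_i + i · x (there are 3 lines, with slopes 0, 1, ..., 2). Only the lines that attain the minimum somewhere contribute to roots; other lines are dominated. Here the surviving (envelope) indices are i = 2, i = 1, i = 0.
Intersections between consecutive envelope lines give the roots: for adjacent envelope indices i < j the intersection is x = (a_i − a_j) / (j − i). Reading off the sorted break points: {-6, 1}.
Verification: at each break x_0, at least two indices attain the minimum of min_i(a_i + i · x_0).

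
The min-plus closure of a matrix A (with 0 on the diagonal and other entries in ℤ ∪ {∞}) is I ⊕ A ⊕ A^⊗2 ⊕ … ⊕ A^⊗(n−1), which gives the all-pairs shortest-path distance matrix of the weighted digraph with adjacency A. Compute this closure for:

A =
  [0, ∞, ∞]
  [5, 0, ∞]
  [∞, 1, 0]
Closure =
  [0, ∞, ∞]
  [5, 0, ∞]
  [6, 1, 0]

This is the Floyd-Warshall all-pairs shortest-path computation. For each intermediate vertex k = 0, 1, …, 2, update dist[i][j] ← min(dist[i][j], dist[i][k] + dist[k][j]). The final matrix gives, for each (i, j), the minimum total weight of any directed path from i to j (possibly empty when i = j).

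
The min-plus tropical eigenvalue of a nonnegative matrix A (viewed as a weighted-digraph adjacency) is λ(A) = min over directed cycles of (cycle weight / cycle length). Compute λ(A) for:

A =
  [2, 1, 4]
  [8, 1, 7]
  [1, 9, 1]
λ(A) = 1

Enumerate directed cycles and compute their means (weight / length). Sample:
  cycle 0 → 0: weight = 2, length = 1, mean = 2/1 ≈ 2.000
  cycle 1 → 1: weight = 1, length = 1, mean = 1/1 ≈ 1.000
  cycle 2 → 2: weight = 1, length = 1, mean = 1/1 ≈ 1.000
  cycle 0 → 1 → 0: weight = 9, length = 2, mean = 9/2 ≈ 4.500
  cycle 0 → 2 → 0: weight = 5, length = 2, mean = 5/2 ≈ 2.500
  cycle 1 → 0 → 1: weight = 9, length = 2, mean = 9/2 ≈ 4.500
Minimum mean = 1.000, attained e.g. along the cycle 1 → 1 with weight 1 and length 1. So λ(A) = 1/1 = 1.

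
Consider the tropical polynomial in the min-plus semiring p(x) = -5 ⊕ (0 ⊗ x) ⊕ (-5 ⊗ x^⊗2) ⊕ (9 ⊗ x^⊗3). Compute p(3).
p(3) = -5

A tropical monomial a ⊗ x^⊗i evaluates to a + i · x. Evaluating each term at x = 3:
  Term 0 contributes -5 + 0 · 3 = -5
  Term 1 contributes 0 + 1 · 3 = 3
  Term 2 contributes -5 + 2 · 3 = 1
  Term 3 contributes 9 + 3 · 3 = 18
p(3) = ⊕ of these = min[-5, 3, 1, 18] = -5.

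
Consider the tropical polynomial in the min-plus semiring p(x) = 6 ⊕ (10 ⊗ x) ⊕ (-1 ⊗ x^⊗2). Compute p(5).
p(5) = 6

A tropical monomial a ⊗ x^⊗i evaluates to a + i · x. Evaluating each term at x = 5:
  Term 0 contributes 6 + 0 · 5 = 6
  Term 1 contributes 10 + 1 · 5 = 15
  Term 2 contributes -1 + 2 · 5 = 9
p(5) = ⊕ of these = min[6, 15, 9] = 6.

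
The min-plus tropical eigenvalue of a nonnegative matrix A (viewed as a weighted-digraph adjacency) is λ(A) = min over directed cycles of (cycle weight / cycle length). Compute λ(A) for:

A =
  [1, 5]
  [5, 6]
λ(A) = 1

Enumerate directed cycles and compute their means (weight / length). Sample:
  cycle 0 → 0: weight = 1, length = 1, mean = 1/1 ≈ 1.000
  cycle 1 → 1: weight = 6, length = 1, mean = 6/1 ≈ 6.000
  cycle 0 → 1 → 0: weight = 10, length = 2, mean = 10/2 ≈ 5.000
  cycle 1 → 0 → 1: weight = 10, length = 2, mean = 10/2 ≈ 5.000
Minimum mean = 1.000, attained e.g. along the cycle 0 → 0 with weight 1 and length 1. So λ(A) = 1/1 = 1.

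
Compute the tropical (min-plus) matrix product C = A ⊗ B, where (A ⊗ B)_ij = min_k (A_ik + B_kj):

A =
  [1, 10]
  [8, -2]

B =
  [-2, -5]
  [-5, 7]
A ⊗ B =
  [-1, -4]
  [-7, 3]

Apply the min-plus product entry-by-entry:
  C[0][0] = min over k of (A[0][0] + B[0][0] = 1 + -2 = -1, A[0][1] + B[1][0] = 10 + -5 = 5) = -1 (attained at k = 0)
  C[0][1] = min over k of (A[0][0] + B[0][1] = 1 + -5 = -4, A[0][1] + B[1][1] = 10 + 7 = 17) = -4 (attained at k = 0)
  C[1][0] = min over k of (A[1][0] + B[0][0] = 8 + -2 = 6, A[1][1] + B[1][0] = -2 + -5 = -7) = -7 (attained at k = 1)
  C[1][1] = min over k of (A[1][0] + B[0][1] = 8 + -5 = 3, A[1][1] + B[1][1] = -2 + 7 = 5) = 3 (attained at k = 0)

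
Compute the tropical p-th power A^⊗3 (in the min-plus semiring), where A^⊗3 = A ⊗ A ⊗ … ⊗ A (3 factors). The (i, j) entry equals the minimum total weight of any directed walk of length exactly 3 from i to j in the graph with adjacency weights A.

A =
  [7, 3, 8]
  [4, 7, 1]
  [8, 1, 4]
A^⊗3 =
  [12, 5, 8]
  [6, 6, 3]
  [9, 3, 6]

Each entry (A^⊗3)_ij equals the minimum over all length-3 walks i = v_0 → v_1 → … → v_3 = j of Σ_t A[v_t][v_{t+1}]. For example, for (i, j) = (0, 2) we minimise over 9 possible intermediate vertex sequences; the minimum is 8, attained along the walk 0 → 1 → 2 → 2.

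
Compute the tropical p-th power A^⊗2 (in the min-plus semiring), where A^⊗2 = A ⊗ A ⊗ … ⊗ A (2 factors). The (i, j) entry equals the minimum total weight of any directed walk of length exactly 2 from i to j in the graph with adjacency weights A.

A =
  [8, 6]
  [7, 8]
A^⊗2 =
  [13, 14]
  [15, 13]

Each entry (A^⊗2)_ij equals the minimum over all length-2 walks i = v_0 → v_1 → … → v_2 = j of Σ_t A[v_t][v_{t+1}]. For example, for (i, j) = (0, 1) we minimise over 2 possible intermediate vertex sequences; the minimum is 14, attained along the walk 0 → 0 → 1.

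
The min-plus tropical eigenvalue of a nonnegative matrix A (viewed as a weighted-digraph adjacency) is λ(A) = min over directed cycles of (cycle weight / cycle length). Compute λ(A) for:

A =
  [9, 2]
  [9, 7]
λ(A) = 11/2

Enumerate directed cycles and compute their means (weight / length). Sample:
  cycle 0 → 0: weight = 9, length = 1, mean = 9/1 ≈ 9.000
  cycle 1 → 1: weight = 7, length = 1, mean = 7/1 ≈ 7.000
  cycle 0 → 1 → 0: weight = 11, length = 2, mean = 11/2 ≈ 5.500
  cycle 1 → 0 → 1: weight = 11, length = 2, mean = 11/2 ≈ 5.500
Minimum mean = 5.500, attained e.g. along the cycle 0 → 1 → 0 with weight 11 and length 2. So λ(A) = 11/2 = 11/2.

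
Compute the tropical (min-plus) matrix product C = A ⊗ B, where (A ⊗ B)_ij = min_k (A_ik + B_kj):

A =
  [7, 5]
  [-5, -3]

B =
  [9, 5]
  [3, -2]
A ⊗ B =
  [8, 3]
  [0, -5]

Apply the min-plus product entry-by-entry:
  C[0][0] = min over k of (A[0][0] + B[0][0] = 7 + 9 = 16, A[0][1] + B[1][0] = 5 + 3 = 8) = 8 (attained at k = 1)
  C[0][1] = min over k of (A[0][0] + B[0][1] = 7 + 5 = 12, A[0][1] + B[1][1] = 5 + -2 = 3) = 3 (attained at k = 1)
  C[1][0] = min over k of (A[1][0] + B[0][0] = -5 + 9 = 4, A[1][1] + B[1][0] = -3 + 3 = 0) = 0 (attained at k = 1)
  C[1][1] = min over k of (A[1][0] + B[0][1] = -5 + 5 = 0, A[1][1] + B[1][1] = -3 + -2 = -5) = -5 (attained at k = 1)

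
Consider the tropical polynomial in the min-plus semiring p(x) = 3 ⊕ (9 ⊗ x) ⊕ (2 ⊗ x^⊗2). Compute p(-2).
p(-2) = -2

A tropical monomial a ⊗ x^⊗i evaluates to a + i · x. Evaluating each term at x = -2:
  Term 0 contributes 3 + 0 · -2 = 3
  Term 1 contributes 9 + 1 · -2 = 7
  Term 2 contributes 2 + 2 · -2 = -2
p(-2) = ⊕ of these = min[3, 7, -2] = -2.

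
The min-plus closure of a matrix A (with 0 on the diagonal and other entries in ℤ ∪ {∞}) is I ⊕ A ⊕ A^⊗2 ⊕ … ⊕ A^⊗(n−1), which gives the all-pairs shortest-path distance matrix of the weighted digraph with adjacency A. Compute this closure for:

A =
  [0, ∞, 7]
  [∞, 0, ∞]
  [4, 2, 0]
Closure =
  [0, 9, 7]
  [∞, 0, ∞]
  [4, 2, 0]

This is the Floyd-Warshall all-pairs shortest-path computation. For each intermediate vertex k = 0, 1, …, 2, update dist[i][j] ← min(dist[i][j], dist[i][k] + dist[k][j]). The final matrix gives, for each (i, j), the minimum total weight of any directed path from i to j (possibly empty when i = j).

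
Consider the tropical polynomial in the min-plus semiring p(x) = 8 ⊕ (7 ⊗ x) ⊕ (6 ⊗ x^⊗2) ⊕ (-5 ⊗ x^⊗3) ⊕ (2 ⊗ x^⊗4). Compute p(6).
p(6) = 8

A tropical monomial a ⊗ x^⊗i evaluates to a + i · x. Evaluating each term at x = 6:
  Term 0 contributes 8 + 0 · 6 = 8
  Term 1 contributes 7 + 1 · 6 = 13
  Term 2 contributes 6 + 2 · 6 = 18
  Term 3 contributes -5 + 3 · 6 = 13
  Term 4 contributes 2 + 4 · 6 = 26
p(6) = ⊕ of these = min[8, 13, 18, 13, 26] = 8.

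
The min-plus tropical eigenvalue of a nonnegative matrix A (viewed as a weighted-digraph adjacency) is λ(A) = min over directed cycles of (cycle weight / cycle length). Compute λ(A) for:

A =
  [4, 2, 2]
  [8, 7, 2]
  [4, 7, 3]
λ(A) = 8/3

Enumerate directed cycles and compute their means (weight / length). Sample:
  cycle 0 → 0: weight = 4, length = 1, mean = 4/1 ≈ 4.000
  cycle 1 → 1: weight = 7, length = 1, mean = 7/1 ≈ 7.000
  cycle 2 → 2: weight = 3, length = 1, mean = 3/1 ≈ 3.000
  cycle 0 → 1 → 0: weight = 10, length = 2, mean = 10/2 ≈ 5.000
  cycle 0 → 2 → 0: weight = 6, length = 2, mean = 6/2 ≈ 3.000
  cycle 1 → 0 → 1: weight = 10, length = 2, mean = 10/2 ≈ 5.000
Minimum mean = 2.667, attained e.g. along the cycle 0 → 1 → 2 → 0 with weight 8 and length 3. So λ(A) = 8/3 = 8/3.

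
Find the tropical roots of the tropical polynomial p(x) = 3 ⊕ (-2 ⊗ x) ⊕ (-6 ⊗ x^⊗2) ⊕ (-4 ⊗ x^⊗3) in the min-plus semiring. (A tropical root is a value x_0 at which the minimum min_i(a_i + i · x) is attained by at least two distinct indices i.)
Roots: {-2, 4, 5}

Each tropical root is a break point of the lower envelope of the lines y = a_i + i · x (there are 4 lines, with slopes 0, 1, ..., 3). Only the lines that attain the minimum somewhere contribute to roots; other lines are dominated. Here the surviving (envelope) indices are i = 3, i = 2, i = 1, i = 0.
Intersections between consecutive envelope lines give the roots: for adjacent envelope indices i < j the intersection is x = (a_i − a_j) / (j − i). Reading off the sorted break points: {-2, 4, 5}.
Verification: at each break x_0, at least two indices attain the minimum of min_i(a_i + i · x_0).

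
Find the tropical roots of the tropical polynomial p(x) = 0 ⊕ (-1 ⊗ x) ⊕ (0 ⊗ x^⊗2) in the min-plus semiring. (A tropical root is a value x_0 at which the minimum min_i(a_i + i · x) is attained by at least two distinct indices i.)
Roots: {-1, 1}

Each tropical root is a break point of the lower envelope of the lines y = a_i + i · x (there are 3 lines, with slopes 0, 1, ..., 2). Only the lines that attain the minimum somewhere contribute to roots; other lines are dominated. Here the surviving (envelope) indices are i = 2, i = 1, i = 0.
Intersections between consecutive envelope lines give the roots: for adjacent envelope indices i < j the intersection is x = (a_i − a_j) / (j − i). Reading off the sorted break points: {-1, 1}.
Verification: at each break x_0, at least two indices attain the minimum of min_i(a_i + i · x_0).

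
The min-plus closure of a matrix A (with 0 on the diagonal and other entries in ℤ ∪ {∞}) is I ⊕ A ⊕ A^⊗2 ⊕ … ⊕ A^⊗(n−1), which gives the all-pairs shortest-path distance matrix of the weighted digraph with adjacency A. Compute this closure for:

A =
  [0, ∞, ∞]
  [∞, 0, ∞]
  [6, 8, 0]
Closure =
  [0, ∞, ∞]
  [∞, 0, ∞]
  [6, 8, 0]

This is the Floyd-Warshall all-pairs shortest-path computation. For each intermediate vertex k = 0, 1, …, 2, update dist[i][j] ← min(dist[i][j], dist[i][k] + dist[k][j]). The final matrix gives, for each (i, j), the minimum total weight of any directed path from i to j (possibly empty when i = j).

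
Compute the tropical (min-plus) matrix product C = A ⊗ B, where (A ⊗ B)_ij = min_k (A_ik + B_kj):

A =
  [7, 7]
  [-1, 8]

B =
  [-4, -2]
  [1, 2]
A ⊗ B =
  [3, 5]
  [-5, -3]

Apply the min-plus product entry-by-entry:
  C[0][0] = min over k of (A[0][0] + B[0][0] = 7 + -4 = 3, A[0][1] + B[1][0] = 7 + 1 = 8) = 3 (attained at k = 0)
  C[0][1] = min over k of (A[0][0] + B[0][1] = 7 + -2 = 5, A[0][1] + B[1][1] = 7 + 2 = 9) = 5 (attained at k = 0)
  C[1][0] = min over k of (A[1][0] + B[0][0] = -1 + -4 = -5, A[1][1] + B[1][0] = 8 + 1 = 9) = -5 (attained at k = 0)
  C[1][1] = min over k of (A[1][0] + B[0][1] = -1 + -2 = -3, A[1][1] + B[1][1] = 8 + 2 = 10) = -3 (attained at k = 0)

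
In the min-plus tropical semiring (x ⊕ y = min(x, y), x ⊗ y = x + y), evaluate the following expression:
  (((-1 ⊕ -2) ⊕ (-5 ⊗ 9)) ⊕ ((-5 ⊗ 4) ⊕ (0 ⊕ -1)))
(((-1 ⊕ -2) ⊕ (-5 ⊗ 9)) ⊕ ((-5 ⊗ 4) ⊕ (0 ⊕ -1))) = -2

Expand innermost to outermost. Recall ⊕ takes the minimum of its arguments and ⊗ takes their sum. Working out the expression (((-1 ⊕ -2) ⊕ (-5 ⊗ 9)) ⊕ ((-5 ⊗ 4) ⊕ (0 ⊕ -1))) gives -2.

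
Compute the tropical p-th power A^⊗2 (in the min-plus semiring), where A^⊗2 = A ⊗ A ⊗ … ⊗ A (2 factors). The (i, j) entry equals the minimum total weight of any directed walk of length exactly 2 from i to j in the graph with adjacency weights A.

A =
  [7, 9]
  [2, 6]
A^⊗2 =
  [11, 15]
  [8, 11]

Each entry (A^⊗2)_ij equals the minimum over all length-2 walks i = v_0 → v_1 → … → v_2 = j of Σ_t A[v_t][v_{t+1}]. For example, for (i, j) = (0, 1) we minimise over 2 possible intermediate vertex sequences; the minimum is 15, attained along the walk 0 → 1 → 1.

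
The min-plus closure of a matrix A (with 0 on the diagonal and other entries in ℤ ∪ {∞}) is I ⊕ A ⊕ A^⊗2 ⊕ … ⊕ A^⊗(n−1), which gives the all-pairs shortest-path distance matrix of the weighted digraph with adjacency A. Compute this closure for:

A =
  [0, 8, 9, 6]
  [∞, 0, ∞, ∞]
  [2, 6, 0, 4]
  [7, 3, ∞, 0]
Closure =
  [0, 8, 9, 6]
  [∞, 0, ∞, ∞]
  [2, 6, 0, 4]
  [7, 3, 16, 0]

This is the Floyd-Warshall all-pairs shortest-path computation. For each intermediate vertex k = 0, 1, …, 3, update dist[i][j] ← min(dist[i][j], dist[i][k] + dist[k][j]). The final matrix gives, for each (i, j), the minimum total weight of any directed path from i to j (possibly empty when i = j).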